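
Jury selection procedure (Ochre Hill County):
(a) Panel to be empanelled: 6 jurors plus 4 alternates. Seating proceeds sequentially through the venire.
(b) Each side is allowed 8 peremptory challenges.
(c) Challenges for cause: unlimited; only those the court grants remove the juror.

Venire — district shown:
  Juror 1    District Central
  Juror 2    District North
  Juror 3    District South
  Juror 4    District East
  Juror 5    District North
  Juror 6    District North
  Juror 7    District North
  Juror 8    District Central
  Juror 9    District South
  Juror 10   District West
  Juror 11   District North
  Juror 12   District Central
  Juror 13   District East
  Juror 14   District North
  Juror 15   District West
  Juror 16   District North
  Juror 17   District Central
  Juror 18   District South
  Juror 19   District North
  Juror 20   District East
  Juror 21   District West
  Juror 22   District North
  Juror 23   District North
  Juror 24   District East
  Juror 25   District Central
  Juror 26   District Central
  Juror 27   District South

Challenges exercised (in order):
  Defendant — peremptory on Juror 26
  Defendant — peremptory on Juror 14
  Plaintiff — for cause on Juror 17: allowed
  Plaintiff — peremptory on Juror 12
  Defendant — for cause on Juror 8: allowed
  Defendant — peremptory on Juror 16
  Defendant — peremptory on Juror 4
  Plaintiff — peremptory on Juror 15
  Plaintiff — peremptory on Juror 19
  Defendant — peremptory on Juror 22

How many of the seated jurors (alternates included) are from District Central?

1

Removed: #4, #8, #12, #14, #15, #16, #17, #19, #22, #26.
Seated (10 incl. alternates): #1, #2, #3, #5, #6, #7, #9, #10, #11, #13.
Of those, in District Central: #1 → 1.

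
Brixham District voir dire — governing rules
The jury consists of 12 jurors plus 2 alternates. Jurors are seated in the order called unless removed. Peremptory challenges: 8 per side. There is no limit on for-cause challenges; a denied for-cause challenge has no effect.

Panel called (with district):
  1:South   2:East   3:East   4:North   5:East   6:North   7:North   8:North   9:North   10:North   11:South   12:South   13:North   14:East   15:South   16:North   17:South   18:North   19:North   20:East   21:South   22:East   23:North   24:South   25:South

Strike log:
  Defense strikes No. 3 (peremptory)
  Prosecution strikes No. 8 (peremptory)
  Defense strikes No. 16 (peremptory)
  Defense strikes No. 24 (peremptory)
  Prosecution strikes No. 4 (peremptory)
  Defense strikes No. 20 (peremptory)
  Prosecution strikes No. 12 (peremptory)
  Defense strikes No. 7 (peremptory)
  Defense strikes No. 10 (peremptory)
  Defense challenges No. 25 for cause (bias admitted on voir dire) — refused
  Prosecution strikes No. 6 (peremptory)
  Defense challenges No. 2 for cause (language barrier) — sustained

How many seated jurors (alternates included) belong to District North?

Removed: #2, #3, #4, #6, #7, #8, #10, #12, #16, #20, #24.
Seated (14 incl. alternates): #1, #5, #9, #11, #13, #14, #15, #17, #18, #19, #21, #22, #23, #25.
Of those, in District North: #9, #13, #18, #19, #23 → 5.

5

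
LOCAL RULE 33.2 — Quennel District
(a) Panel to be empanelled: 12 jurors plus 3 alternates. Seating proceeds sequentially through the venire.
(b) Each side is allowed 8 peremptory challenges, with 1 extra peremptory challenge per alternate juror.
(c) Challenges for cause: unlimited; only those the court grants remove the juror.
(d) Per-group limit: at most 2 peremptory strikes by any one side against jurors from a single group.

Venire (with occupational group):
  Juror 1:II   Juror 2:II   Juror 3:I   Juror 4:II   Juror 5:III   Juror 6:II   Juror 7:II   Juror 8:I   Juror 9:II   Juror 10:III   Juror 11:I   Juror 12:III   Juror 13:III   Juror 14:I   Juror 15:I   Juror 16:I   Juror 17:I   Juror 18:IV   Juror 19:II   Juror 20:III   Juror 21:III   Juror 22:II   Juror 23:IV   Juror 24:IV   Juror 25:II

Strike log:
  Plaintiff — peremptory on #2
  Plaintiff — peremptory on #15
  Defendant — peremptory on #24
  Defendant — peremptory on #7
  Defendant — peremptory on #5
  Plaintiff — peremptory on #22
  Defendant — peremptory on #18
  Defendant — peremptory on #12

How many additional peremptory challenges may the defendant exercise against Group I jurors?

2

Defendant peremptories so far: #24, #7, #5, #18, #12 — 5 of 11 used, 6 left overall.
Against Group I: none yet — per-group cap 2 leaves 2.
Binding limit: min(6, 2) = 2.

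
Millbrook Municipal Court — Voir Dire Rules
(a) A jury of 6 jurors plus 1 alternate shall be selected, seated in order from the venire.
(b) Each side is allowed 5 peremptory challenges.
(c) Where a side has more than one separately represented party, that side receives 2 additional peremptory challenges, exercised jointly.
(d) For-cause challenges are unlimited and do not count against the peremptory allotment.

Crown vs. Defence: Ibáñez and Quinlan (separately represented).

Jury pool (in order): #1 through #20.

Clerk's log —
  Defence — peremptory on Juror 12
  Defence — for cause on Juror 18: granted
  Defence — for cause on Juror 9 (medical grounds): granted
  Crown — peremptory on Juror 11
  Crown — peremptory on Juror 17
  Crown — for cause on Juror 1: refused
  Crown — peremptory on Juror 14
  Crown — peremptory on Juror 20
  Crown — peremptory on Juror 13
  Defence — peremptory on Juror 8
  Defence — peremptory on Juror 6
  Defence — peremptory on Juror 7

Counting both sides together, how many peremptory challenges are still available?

3

Crown allotment: 5. Defence allotment: 5 base + 2 multi-party = 7.
Crown peremptories used: #11, #17, #14, #20, #13 — 5 (the for-cause on #1 doesn't count).
Defence peremptories used: #12, #8, #6, #7 — 4 (for-cause on #18, #9 don't count).
Remaining: (5 − 5) + (7 − 4) = 3.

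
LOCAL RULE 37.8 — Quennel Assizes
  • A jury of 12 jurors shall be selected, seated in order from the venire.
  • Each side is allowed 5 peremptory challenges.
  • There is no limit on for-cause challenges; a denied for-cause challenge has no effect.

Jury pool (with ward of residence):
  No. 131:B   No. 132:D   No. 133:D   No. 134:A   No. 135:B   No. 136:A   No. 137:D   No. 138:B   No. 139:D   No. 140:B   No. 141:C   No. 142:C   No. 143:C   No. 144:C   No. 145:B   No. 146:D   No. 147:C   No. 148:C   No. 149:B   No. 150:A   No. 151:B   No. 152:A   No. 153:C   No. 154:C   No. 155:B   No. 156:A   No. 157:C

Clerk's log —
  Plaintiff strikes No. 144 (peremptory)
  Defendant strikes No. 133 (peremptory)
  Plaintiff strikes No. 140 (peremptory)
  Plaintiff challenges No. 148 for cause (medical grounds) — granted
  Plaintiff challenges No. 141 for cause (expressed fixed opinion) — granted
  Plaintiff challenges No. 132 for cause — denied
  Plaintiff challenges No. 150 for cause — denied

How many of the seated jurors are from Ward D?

Removed: #133, #140, #141, #144, #148.
Seated jurors 1–12: #131, #132, #134, #135, #136, #137, #138, #139, #142, #143, #145, #146.
Of those, in Ward D: #132, #137, #139, #146 → 4.

4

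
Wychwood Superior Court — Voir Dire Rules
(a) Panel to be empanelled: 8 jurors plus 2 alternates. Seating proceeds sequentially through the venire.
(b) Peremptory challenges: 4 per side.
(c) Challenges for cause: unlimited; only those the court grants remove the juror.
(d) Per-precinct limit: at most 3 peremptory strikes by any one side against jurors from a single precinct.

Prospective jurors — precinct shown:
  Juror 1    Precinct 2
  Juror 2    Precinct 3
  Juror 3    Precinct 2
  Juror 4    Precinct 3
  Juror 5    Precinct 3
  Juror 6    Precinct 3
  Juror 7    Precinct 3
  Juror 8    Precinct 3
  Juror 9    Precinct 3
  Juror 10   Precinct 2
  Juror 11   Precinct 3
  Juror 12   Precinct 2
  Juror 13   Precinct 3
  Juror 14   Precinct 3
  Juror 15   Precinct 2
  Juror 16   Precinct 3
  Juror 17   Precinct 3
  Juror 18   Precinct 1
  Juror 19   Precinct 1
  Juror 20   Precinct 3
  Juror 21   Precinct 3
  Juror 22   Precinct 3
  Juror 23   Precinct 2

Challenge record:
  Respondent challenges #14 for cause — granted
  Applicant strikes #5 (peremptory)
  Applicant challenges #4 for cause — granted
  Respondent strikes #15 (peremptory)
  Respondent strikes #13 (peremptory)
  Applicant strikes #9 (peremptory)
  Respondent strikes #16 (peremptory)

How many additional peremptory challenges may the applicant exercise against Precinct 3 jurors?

1

Applicant peremptories so far: #5, #9 — 2 of 4 used, 2 left overall.
Against Precinct 3: #5, #9 — 2 used; per-precinct cap 3 leaves 1.
Binding limit: min(2, 1) = 1.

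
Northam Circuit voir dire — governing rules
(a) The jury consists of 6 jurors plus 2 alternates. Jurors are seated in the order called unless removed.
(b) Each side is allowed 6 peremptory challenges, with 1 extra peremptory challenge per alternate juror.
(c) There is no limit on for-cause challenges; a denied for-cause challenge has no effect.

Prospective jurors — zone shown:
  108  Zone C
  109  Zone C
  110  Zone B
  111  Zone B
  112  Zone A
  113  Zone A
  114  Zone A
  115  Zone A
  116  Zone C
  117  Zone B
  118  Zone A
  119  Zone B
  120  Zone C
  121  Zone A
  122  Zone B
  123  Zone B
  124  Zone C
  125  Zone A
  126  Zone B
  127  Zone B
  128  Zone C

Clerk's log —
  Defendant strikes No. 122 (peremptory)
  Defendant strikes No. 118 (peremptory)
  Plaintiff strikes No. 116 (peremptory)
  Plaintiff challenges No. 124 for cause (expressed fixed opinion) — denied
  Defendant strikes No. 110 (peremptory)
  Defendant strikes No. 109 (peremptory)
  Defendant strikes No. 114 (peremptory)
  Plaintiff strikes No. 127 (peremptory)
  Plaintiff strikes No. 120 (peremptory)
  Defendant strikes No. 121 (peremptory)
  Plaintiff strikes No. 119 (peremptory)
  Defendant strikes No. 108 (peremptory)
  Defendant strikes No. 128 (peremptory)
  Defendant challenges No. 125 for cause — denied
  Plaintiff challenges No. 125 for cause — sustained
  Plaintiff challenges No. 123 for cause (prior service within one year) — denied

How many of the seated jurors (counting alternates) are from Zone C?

1

Removed: #108, #109, #110, #114, #116, #118, #119, #120, #121, #122, #125, #127, #128.
Seated (8 incl. alternates): #111, #112, #113, #115, #117, #123, #124, #126.
Of those, in Zone C: #124 → 1.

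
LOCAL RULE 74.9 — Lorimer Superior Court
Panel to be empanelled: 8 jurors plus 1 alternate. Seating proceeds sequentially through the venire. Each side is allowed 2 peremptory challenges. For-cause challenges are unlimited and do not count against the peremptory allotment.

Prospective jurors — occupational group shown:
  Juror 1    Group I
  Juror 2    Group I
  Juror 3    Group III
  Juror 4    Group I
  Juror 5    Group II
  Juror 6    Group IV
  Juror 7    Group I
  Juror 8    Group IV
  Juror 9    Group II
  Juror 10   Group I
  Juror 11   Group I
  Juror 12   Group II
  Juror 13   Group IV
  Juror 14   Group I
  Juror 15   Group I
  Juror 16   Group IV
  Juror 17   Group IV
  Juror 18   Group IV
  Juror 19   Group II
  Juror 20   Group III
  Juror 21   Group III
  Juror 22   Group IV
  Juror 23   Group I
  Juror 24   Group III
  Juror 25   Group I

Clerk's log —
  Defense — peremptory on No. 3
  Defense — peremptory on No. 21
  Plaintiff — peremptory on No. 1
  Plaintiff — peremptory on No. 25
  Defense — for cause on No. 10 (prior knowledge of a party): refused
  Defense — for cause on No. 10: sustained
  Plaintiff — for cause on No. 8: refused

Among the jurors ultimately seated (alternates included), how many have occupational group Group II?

Removed: #1, #3, #10, #21, #25.
Seated (9 incl. alternates): #2, #4, #5, #6, #7, #8, #9, #11, #12.
Of those, in Group II: #5, #9, #12 → 3.

3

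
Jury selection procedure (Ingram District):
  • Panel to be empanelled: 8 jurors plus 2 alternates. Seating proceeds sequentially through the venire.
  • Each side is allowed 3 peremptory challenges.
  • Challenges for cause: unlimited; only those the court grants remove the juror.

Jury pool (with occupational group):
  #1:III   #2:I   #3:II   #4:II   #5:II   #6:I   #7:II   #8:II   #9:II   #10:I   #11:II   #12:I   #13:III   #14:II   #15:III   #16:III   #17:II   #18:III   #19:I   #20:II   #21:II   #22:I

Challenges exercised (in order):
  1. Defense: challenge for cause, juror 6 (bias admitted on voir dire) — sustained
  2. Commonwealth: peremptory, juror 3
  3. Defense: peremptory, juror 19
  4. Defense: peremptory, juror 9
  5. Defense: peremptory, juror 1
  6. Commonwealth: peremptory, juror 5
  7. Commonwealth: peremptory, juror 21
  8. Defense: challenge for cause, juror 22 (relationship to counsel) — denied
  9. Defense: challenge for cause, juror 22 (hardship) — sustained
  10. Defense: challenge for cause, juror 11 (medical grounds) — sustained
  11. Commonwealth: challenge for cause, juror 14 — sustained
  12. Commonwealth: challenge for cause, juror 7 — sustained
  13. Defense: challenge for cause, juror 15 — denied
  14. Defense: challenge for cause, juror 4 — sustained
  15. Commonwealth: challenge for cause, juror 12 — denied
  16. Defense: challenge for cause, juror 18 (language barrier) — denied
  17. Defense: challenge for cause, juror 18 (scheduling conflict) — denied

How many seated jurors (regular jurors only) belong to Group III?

3

Removed: #1, #3, #4, #5, #6, #7, #9, #11, #14, #19, #21, #22.
Seated jurors 1–8: #2, #8, #10, #12, #13, #15, #16, #17 (alternates #18, #20 not counted).
Of those, in Group III: #13, #15, #16 → 3.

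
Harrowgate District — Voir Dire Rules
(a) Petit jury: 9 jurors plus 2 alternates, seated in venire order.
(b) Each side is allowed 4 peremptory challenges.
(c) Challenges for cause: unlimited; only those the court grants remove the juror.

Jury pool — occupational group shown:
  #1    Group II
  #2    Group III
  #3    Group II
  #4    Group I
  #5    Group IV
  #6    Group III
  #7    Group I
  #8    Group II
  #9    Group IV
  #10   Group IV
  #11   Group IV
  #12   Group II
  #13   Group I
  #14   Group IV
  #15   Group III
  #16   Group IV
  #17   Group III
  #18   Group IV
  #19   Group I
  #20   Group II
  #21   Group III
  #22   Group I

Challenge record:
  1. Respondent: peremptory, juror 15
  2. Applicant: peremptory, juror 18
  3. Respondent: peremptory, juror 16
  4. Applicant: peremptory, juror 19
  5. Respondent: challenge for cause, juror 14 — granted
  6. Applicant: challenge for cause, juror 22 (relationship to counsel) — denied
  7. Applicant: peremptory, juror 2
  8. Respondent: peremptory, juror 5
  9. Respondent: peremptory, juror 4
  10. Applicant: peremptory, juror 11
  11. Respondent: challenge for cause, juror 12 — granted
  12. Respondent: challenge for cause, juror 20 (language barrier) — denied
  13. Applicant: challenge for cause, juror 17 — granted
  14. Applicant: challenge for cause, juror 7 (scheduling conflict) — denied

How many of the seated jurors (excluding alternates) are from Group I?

2

Removed: #2, #4, #5, #11, #12, #14, #15, #16, #17, #18, #19.
Seated jurors 1–9: #1, #3, #6, #7, #8, #9, #10, #13, #20 (alternates #21, #22 not counted).
Of those, in Group I: #7, #13 → 2.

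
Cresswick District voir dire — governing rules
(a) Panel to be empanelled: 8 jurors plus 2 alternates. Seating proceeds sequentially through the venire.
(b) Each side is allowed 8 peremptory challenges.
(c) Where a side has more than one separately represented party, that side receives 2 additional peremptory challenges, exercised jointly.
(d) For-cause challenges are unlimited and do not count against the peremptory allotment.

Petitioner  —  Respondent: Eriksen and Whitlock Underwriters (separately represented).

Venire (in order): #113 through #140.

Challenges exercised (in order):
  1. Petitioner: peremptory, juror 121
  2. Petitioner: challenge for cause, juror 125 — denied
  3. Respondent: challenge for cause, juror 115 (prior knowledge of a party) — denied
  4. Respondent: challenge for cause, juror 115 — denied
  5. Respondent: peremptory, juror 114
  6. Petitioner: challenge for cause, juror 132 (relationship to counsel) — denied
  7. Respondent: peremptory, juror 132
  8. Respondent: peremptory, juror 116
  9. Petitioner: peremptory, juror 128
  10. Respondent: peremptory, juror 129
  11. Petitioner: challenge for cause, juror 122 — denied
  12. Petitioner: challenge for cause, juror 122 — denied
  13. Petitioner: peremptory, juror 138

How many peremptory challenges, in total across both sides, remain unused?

Petitioner allotment: 8. Respondent allotment: 8 base + 2 multi-party = 10.
Petitioner peremptories used: #121, #128, #138 — 3 (for-cause on #125, #132, #122, #122 don't count).
Respondent peremptories used: #114, #132, #116, #129 — 4 (for-cause on #115, #115 don't count).
Remaining: (8 − 3) + (10 − 4) = 11.

11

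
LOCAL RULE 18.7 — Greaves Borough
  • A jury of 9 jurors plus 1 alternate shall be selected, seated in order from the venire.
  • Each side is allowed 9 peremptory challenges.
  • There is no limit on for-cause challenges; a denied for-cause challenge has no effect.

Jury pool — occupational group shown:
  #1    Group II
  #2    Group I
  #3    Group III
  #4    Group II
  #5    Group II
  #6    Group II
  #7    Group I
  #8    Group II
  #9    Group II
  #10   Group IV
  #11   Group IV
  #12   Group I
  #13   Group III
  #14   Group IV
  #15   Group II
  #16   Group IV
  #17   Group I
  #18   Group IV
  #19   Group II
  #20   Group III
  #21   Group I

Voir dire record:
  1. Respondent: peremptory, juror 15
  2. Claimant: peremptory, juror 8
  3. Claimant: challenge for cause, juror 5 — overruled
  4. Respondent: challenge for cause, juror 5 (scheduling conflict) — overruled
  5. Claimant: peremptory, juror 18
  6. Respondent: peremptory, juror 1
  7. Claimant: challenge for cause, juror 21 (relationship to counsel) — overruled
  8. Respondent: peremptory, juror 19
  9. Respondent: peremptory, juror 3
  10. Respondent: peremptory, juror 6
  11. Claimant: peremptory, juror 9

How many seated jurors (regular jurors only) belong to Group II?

Removed: #1, #3, #6, #8, #9, #15, #18, #19.
Seated jurors 1–9: #2, #4, #5, #7, #10, #11, #12, #13, #14 (alternates #16 not counted).
Of those, in Group II: #4, #5 → 2.

2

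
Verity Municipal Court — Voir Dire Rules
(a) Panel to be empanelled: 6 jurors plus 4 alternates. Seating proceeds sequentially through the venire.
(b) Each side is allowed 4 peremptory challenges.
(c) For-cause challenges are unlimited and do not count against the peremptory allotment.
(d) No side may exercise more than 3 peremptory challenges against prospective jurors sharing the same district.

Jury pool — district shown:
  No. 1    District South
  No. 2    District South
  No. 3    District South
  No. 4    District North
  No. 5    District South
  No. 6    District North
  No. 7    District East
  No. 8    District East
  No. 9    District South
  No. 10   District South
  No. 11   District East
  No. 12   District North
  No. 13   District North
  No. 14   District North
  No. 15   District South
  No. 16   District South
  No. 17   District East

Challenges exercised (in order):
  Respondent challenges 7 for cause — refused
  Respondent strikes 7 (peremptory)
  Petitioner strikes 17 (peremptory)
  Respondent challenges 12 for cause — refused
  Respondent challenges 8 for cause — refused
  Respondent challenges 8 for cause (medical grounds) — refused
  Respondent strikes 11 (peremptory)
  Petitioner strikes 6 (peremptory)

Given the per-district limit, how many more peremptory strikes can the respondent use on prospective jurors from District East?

1

Respondent peremptories so far: #7, #11 — 2 of 4 used, 2 left overall.
Against District East: #7, #11 — 2 used; per-district cap 3 leaves 1.
Binding limit: min(2, 1) = 1.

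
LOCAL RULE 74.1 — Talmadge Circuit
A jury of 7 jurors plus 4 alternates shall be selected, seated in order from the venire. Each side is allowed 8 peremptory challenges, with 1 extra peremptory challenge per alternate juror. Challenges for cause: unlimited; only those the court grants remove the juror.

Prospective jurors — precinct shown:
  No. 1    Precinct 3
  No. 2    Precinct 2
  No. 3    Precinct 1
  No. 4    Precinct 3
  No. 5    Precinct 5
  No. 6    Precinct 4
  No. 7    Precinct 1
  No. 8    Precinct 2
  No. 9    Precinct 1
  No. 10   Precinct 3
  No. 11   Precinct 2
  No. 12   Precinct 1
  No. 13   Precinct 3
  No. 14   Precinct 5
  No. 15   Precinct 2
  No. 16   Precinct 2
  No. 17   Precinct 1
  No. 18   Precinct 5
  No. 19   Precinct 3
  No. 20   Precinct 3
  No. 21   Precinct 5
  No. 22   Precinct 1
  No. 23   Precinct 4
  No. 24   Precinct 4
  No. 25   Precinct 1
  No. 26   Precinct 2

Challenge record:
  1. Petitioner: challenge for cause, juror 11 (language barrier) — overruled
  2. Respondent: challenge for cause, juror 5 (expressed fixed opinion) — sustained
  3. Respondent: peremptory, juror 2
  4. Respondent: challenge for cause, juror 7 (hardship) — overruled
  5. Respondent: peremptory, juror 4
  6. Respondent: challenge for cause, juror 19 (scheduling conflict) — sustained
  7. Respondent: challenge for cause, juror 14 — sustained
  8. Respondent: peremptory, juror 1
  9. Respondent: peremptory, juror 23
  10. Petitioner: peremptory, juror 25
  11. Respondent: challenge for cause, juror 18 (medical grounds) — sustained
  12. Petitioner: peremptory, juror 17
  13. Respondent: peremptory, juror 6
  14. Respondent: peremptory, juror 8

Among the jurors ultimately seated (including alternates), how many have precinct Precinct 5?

1

Removed: #1, #2, #4, #5, #6, #8, #14, #17, #18, #19, #23, #25.
Seated (11 incl. alternates): #3, #7, #9, #10, #11, #12, #13, #15, #16, #20, #21.
Of those, in Precinct 5: #21 → 1.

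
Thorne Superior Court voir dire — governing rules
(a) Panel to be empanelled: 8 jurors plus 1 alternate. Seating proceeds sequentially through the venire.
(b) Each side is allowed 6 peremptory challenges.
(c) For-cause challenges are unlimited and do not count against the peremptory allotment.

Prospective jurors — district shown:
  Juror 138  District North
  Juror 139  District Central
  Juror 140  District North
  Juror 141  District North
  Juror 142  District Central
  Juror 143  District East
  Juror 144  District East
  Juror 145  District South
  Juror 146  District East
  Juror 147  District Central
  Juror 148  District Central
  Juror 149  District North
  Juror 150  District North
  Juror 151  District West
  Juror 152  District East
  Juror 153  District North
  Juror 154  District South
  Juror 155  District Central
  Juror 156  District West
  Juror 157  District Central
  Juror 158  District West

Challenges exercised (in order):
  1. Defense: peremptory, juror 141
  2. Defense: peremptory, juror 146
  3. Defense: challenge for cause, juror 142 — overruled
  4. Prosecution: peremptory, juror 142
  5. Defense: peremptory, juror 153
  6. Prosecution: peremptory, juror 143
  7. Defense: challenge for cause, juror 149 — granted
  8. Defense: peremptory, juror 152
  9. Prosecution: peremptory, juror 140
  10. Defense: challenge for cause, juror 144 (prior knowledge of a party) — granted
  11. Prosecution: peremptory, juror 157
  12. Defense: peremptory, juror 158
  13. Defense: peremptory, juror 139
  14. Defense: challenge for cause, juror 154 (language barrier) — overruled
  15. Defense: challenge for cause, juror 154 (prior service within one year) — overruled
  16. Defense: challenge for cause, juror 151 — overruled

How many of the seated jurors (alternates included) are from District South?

2

Removed: #139, #140, #141, #142, #143, #144, #146, #149, #152, #153, #157, #158.
Seated (9 incl. alternates): #138, #145, #147, #148, #150, #151, #154, #155, #156.
Of those, in District South: #145, #154 → 2.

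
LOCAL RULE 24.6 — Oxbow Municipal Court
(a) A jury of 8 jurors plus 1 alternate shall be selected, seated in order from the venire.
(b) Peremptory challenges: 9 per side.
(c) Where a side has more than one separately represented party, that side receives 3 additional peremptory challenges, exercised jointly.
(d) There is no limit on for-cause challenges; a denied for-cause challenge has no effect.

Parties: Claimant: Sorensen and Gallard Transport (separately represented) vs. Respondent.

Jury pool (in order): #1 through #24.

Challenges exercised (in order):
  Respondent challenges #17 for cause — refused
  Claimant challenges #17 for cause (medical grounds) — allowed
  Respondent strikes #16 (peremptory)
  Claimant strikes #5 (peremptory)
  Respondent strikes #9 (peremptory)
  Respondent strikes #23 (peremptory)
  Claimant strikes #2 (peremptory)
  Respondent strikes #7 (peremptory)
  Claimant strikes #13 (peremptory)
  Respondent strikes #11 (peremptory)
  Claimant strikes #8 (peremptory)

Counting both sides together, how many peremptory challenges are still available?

Claimant allotment: 9 base + 3 multi-party = 12. Respondent allotment: 9.
Claimant peremptories used: #5, #2, #13, #8 — 4 (the for-cause on #17 doesn't count).
Respondent peremptories used: #16, #9, #23, #7, #11 — 5 (the for-cause on #17 doesn't count).
Remaining: (12 − 4) + (9 − 5) = 12.

12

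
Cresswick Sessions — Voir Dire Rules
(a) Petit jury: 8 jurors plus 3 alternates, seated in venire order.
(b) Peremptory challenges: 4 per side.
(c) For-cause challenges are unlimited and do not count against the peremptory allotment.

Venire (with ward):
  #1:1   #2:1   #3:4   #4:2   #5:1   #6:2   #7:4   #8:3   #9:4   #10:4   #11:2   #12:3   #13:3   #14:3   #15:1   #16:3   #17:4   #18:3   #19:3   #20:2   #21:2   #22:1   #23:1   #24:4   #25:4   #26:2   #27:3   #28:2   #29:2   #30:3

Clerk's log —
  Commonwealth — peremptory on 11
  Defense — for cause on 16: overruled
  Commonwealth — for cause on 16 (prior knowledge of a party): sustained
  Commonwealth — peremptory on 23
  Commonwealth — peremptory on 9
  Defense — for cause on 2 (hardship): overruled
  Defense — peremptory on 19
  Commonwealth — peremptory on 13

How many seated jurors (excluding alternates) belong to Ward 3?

1

Removed: #9, #11, #13, #16, #19, #23.
Seated jurors 1–8: #1, #2, #3, #4, #5, #6, #7, #8 (alternates #10, #12, #14 not counted).
Of those, in Ward 3: #8 → 1.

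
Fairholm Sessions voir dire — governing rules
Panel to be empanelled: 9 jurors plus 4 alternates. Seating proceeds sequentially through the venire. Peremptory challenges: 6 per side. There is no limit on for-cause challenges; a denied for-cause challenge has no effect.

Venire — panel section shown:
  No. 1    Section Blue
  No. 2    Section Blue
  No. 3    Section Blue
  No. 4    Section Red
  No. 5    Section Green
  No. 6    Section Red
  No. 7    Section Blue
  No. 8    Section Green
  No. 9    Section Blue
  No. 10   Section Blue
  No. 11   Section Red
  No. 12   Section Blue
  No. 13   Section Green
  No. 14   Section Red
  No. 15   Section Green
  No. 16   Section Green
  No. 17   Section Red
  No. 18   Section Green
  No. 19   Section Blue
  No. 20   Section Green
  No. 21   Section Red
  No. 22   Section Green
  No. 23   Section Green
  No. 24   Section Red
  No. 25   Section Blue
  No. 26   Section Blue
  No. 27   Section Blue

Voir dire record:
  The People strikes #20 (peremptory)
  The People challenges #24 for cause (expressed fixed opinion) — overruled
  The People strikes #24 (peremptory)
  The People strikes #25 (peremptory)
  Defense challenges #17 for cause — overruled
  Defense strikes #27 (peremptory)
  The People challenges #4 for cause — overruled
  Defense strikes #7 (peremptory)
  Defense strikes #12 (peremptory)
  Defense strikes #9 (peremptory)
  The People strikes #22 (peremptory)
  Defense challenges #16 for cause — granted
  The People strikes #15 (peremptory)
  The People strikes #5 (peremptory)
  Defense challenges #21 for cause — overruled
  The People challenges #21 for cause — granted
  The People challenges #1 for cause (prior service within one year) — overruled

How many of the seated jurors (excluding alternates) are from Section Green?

Removed: #5, #7, #9, #12, #15, #16, #20, #21, #22, #24, #25, #27.
Seated jurors 1–9: #1, #2, #3, #4, #6, #8, #10, #11, #13 (alternates #14, #17, #18, #19 not counted).
Of those, in Section Green: #8, #13 → 2.

2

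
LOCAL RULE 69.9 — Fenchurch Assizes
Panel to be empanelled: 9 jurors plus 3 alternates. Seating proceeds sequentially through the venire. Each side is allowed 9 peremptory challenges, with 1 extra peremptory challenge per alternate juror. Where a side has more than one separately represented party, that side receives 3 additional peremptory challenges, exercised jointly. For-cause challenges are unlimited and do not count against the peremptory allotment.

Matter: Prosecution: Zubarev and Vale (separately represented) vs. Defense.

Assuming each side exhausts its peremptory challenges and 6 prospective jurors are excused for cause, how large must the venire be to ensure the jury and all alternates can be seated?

45

Seats to fill: 9 + 3 alternates = 12.
Peremptories — Prosecution: 9 + 1×3 + 3 = 15; Defense: 9 + 1×3 = 12; total 27.
For-cause removals: 6.
Minimum venire: 12 + 27 + 6 = 45.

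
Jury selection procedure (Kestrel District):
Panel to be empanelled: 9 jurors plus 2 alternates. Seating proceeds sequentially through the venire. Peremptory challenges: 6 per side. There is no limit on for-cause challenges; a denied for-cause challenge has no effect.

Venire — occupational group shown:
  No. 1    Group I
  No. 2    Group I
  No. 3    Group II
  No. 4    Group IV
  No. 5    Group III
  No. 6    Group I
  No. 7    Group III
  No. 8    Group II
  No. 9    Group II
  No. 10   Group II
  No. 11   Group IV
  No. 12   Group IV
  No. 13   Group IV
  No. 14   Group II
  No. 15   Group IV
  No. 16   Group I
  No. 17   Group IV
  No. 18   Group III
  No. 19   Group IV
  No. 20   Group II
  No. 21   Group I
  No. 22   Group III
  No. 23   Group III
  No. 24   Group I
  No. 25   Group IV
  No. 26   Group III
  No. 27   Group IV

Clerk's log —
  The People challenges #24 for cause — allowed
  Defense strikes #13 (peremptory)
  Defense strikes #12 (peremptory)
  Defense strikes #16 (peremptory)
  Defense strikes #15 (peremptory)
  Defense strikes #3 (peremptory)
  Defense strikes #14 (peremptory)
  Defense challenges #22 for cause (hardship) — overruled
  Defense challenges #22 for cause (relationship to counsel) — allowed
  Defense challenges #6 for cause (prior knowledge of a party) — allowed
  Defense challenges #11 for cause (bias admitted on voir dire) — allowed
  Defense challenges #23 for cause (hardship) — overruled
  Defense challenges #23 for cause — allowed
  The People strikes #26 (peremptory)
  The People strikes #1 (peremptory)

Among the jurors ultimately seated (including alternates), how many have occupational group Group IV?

Removed: #1, #3, #6, #11, #12, #13, #14, #15, #16, #22, #23, #24, #26.
Seated (11 incl. alternates): #2, #4, #5, #7, #8, #9, #10, #17, #18, #19, #20.
Of those, in Group IV: #4, #17, #19 → 3.

3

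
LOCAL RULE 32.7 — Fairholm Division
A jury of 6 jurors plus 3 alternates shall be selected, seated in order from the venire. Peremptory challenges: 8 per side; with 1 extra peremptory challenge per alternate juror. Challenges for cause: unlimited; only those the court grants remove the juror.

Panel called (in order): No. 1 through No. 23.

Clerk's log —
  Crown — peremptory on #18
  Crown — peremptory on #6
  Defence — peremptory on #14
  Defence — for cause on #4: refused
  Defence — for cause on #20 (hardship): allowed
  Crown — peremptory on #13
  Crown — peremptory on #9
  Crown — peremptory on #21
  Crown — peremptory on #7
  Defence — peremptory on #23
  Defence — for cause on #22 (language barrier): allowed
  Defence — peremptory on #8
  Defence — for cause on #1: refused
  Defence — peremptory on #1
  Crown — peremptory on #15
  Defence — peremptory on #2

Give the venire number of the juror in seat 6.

12

Removed: #1, #2, #6, #7, #8, #9, #13, #14, #15, #18, #20, #21, #22, #23. (#4 stays — for-cause denied.)
Seating in order: seats 1–6 → #3, #4, #5, #10, #11, #12; alternates → #16, #17, #19.
So seat 6 is #12.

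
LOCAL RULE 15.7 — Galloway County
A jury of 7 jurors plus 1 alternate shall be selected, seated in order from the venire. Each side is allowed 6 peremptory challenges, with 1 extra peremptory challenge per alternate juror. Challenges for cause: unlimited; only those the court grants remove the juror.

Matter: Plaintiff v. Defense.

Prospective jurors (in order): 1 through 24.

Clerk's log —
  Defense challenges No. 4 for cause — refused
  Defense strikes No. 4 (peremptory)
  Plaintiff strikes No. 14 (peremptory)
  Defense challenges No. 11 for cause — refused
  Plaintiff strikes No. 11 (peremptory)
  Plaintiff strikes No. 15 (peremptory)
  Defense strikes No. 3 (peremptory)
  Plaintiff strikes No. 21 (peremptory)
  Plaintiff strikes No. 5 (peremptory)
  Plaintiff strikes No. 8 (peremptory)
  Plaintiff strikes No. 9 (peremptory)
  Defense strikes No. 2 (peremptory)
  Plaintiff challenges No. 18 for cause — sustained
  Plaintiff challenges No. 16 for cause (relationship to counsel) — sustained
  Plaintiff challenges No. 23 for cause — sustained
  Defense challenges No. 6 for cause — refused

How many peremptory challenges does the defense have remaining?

Defense allotment: 6 base + 1 × 1 alternate = 7.
Defense peremptories used: #4, #3, #2 — 3 (for-cause on #4, #11, #6 don't count).
Remaining: 7 − 3 = 4.

4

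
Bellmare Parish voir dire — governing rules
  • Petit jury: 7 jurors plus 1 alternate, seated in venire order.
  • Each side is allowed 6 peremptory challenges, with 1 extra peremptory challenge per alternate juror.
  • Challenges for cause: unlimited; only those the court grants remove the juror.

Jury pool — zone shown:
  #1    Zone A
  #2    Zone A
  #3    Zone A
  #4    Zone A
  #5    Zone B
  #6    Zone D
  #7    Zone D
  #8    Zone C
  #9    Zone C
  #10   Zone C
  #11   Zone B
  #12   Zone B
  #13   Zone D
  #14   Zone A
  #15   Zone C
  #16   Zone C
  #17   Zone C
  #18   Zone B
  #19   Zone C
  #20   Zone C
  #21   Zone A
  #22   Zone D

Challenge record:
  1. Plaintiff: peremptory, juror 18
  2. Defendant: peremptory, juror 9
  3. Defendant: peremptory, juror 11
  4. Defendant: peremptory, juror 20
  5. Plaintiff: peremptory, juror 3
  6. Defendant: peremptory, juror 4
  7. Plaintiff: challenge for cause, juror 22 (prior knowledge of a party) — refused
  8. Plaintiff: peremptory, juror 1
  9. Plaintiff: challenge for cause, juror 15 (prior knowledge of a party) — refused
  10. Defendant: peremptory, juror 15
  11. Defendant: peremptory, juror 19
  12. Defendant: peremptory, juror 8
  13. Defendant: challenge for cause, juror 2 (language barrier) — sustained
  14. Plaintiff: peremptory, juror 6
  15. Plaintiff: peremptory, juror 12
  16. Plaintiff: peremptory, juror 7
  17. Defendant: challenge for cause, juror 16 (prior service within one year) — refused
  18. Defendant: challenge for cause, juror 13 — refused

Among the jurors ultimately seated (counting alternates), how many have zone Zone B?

1

Removed: #1, #2, #3, #4, #6, #7, #8, #9, #11, #12, #15, #18, #19, #20.
Seated (8 incl. alternates): #5, #10, #13, #14, #16, #17, #21, #22.
Of those, in Zone B: #5 → 1.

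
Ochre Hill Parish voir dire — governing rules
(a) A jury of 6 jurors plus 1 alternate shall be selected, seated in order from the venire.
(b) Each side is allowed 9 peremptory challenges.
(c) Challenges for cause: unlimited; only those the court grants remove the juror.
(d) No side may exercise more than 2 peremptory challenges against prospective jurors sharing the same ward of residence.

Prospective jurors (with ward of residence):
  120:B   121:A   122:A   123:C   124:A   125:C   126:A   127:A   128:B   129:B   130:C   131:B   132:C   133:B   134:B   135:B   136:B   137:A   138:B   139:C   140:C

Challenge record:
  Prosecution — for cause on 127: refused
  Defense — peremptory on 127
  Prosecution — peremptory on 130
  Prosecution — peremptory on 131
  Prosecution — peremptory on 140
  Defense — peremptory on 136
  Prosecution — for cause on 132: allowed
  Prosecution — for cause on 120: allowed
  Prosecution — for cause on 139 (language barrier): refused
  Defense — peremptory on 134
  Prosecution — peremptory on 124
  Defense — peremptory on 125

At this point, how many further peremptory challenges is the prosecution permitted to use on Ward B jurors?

Prosecution peremptories so far: #130, #131, #140, #124 — 4 of 9 used, 5 left overall.
Against Ward B: #131 — 1 used; per-ward cap 2 leaves 1.
Binding limit: min(5, 1) = 1.

1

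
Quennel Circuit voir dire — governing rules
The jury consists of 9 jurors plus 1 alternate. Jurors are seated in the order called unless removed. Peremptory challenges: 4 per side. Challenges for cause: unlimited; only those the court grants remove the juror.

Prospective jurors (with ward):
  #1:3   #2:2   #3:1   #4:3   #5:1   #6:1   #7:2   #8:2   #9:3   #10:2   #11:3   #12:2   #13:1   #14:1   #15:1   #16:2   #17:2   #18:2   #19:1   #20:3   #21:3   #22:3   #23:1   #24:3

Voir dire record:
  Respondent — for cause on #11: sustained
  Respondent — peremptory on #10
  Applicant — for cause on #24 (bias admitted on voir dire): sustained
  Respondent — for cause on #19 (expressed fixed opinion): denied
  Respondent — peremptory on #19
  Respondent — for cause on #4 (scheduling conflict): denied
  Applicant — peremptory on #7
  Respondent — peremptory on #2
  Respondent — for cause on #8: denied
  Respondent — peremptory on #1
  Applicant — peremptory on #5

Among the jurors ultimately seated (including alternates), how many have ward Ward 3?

Removed: #1, #2, #5, #7, #10, #11, #19, #24.
Seated (10 incl. alternates): #3, #4, #6, #8, #9, #12, #13, #14, #15, #16.
Of those, in Ward 3: #4, #9 → 2.

2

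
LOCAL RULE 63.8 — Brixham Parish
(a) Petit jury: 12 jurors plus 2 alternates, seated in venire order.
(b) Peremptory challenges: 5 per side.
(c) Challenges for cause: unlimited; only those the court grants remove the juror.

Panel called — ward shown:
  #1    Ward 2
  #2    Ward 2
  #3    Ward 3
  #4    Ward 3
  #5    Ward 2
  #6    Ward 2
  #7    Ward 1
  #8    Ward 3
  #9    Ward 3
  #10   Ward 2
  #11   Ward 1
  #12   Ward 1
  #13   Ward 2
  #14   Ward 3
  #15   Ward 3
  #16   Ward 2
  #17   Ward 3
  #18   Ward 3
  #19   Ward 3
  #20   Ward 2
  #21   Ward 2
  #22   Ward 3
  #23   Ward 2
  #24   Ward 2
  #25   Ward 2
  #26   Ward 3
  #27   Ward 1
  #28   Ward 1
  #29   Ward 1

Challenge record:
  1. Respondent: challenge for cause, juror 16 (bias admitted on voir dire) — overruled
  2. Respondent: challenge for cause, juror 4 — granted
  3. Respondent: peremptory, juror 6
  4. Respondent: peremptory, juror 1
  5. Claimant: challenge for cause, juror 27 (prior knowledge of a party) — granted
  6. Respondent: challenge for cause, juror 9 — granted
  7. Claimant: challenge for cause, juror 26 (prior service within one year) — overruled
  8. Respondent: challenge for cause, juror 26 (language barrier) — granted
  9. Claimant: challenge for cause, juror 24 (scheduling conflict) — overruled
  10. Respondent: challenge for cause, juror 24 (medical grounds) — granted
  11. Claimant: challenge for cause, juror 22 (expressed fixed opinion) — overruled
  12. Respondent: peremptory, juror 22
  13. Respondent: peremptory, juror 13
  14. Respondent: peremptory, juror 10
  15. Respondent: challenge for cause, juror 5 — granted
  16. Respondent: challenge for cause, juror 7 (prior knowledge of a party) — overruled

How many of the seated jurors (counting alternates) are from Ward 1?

3

Removed: #1, #4, #5, #6, #9, #10, #13, #22, #24, #26, #27.
Seated (14 incl. alternates): #2, #3, #7, #8, #11, #12, #14, #15, #16, #17, #18, #19, #20, #21.
Of those, in Ward 1: #7, #11, #12 → 3.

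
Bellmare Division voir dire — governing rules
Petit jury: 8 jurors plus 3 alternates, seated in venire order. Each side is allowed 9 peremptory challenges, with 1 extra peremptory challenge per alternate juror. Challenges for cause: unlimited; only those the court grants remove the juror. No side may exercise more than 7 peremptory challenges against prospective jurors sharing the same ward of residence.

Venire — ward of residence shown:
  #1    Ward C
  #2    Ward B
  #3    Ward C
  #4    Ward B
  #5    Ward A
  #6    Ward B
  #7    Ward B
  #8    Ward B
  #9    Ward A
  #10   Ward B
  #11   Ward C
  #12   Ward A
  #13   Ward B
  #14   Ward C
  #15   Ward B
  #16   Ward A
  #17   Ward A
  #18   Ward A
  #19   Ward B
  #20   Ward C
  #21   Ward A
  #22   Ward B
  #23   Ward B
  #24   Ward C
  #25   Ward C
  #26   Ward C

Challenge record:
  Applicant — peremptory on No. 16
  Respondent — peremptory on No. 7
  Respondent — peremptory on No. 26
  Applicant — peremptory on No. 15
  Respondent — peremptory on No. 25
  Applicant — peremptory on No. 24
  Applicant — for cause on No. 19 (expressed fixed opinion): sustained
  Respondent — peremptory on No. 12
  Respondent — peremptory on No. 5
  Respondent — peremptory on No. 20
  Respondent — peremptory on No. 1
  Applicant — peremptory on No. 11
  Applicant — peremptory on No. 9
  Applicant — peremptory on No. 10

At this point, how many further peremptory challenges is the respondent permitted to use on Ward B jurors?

Respondent peremptories so far: #7, #26, #25, #12, #5, #20, #1 — 7 of 12 used, 5 left overall.
Against Ward B: #7 — 1 used; per-ward cap 7 leaves 6.
Binding limit: min(5, 6) = 5.

5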